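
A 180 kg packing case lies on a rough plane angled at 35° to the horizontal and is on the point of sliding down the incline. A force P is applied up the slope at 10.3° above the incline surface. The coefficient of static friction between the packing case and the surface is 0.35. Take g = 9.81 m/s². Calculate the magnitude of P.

On the verge of sliding down the incline, friction equals μN and acts up the slope.
Perpendicular: N + P sin 10.3° = W cos 35° = 1446 N.
Along incline: P cos 10.3° + μN = W sin 35° with W sin 35° = 1013 N.
Solving the pair for P and N: P = 549.8 N, N = 1348 N (and f = μN = 471.9 N).

P ≈ 550 N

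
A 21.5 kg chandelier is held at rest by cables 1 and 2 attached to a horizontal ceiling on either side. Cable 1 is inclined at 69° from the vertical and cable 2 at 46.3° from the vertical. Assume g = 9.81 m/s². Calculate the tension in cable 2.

Angles from the horizontal: cable 1 is 90° − 69° = 21°, cable 2 is 90° − 46.3° = 43.7°.
Weight W = 21.5 × 9.81 = 210.9 N acts straight down.
Horizontal: T_1 cos 21° = T_2 cos 43.7°  →  T_1 = 0.7744 T_2.
Vertical: T_1 sin 21° + T_2 sin 43.7° = 210.9.
Substituting the horizontal relation into the vertical equation gives 0.9684 T_2 = 210.9, so T_2 = 217.8 N.

T_2 ≈ 218 N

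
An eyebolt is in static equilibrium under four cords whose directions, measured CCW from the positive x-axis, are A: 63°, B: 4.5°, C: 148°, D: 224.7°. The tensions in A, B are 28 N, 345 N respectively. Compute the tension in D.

T_D ≈ 240 N

Resolve: ΣF_x = 28 cos 63° + 345 cos 4.5° + T_C cos 148° + T_D cos 224.7° = 0.
        ΣF_y = 28 sin 63° + 345 sin 4.5° + T_C sin 148° + T_D sin 224.7° = 0.
The known terms sum to (356.6, 52.02) N, so -0.8480 T_C − 0.7108 T_D = -356.6 and 0.5299 T_C − 0.7034 T_D = -52.02.
Solving simultaneously: T_C = 219.8 N, T_D = 239.5 N.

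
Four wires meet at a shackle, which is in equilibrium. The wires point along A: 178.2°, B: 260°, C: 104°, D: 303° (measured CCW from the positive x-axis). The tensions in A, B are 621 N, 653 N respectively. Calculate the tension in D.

T_D ≈ 2650 N

Resolve: ΣF_x = 621 cos 178.2° + 653 cos 260° + T_C cos 104° + T_D cos 303° = 0.
        ΣF_y = 621 sin 178.2° + 653 sin 260° + T_C sin 104° + T_D sin 303° = 0.
The known terms sum to (-734.1, -623.6) N, so -0.2419 T_C + 0.5446 T_D = 734.1 and 0.9703 T_C − 0.8387 T_D = 623.6.
Solving simultaneously: T_C = 2934 N, T_D = 2651 N.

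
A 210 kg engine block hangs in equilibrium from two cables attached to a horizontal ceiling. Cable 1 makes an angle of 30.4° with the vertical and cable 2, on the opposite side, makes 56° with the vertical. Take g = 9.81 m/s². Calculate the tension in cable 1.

Angles from the horizontal: cable 1 is 90° − 30.4° = 59.6°, cable 2 is 90° − 56° = 34°.
Weight W = 210 × 9.81 = 2060 N acts straight down.
Horizontal: T_1 cos 59.6° = T_2 cos 34°  →  T_2 = 0.6104 T_1.
Vertical: T_1 sin 59.6° + T_2 sin 34° = 2060.
Substituting the horizontal relation into the vertical equation gives 1.204 T_1 = 2060, so T_1 = 1711 N.

T_1 ≈ 1710 N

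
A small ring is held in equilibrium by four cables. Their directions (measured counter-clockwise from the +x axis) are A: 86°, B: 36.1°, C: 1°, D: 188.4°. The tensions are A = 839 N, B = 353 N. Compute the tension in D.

Resolve: ΣF_x = 839 cos 86° + 353 cos 36.1° + T_C cos 1° + T_D cos 188.4° = 0.
        ΣF_y = 839 sin 86° + 353 sin 36.1° + T_C sin 1° + T_D sin 188.4° = 0.
The known terms sum to (343.7, 1045) N, so 0.9998 T_C − 0.9893 T_D = -343.7 and 0.0175 T_C − 0.1461 T_D = -1045.
Solving simultaneously: T_C = 7636 N, T_D = 8065 N.

T_D ≈ 8070 N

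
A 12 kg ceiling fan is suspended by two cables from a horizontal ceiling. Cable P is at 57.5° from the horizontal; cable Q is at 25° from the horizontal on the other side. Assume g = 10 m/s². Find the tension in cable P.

T_P ≈ 110 N

Weight W = 12 × 10 = 120 N acts straight down.
Horizontal: T_P cos 57.5° = T_Q cos 25°  →  T_Q = 0.5928 T_P.
Vertical: T_P sin 57.5° + T_Q sin 25° = 120.
Substituting the horizontal relation into the vertical equation gives 1.094 T_P = 120, so T_P = 109.7 N.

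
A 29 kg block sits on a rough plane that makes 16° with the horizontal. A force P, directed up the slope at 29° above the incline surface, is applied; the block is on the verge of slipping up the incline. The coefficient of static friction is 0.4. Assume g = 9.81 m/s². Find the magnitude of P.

On the verge of sliding up the incline, friction equals μN and acts down the slope.
Perpendicular: N + P sin 29° = W cos 16° = 273.5 N.
Along incline: P cos 29° = W sin 16° + μN  with W sin 16° = 78.42 N.
Solving the pair for P and N: P = 175.8 N, N = 188.3 N (and f = μN = 75.3 N).

P ≈ 176 N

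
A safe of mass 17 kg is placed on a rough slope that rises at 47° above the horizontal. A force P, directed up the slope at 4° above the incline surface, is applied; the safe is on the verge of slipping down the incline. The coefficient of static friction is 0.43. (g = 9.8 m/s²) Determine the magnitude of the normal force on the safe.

On the verge of sliding down the incline, friction equals μN and acts up the slope.
Perpendicular: N + P sin 4° = W cos 47° = 113.6 N.
Along incline: P cos 4° + μN = W sin 47° with W sin 47° = 121.8 N.
Solving the pair for P and N: P = 75.43 N, N = 108.4 N (and f = μN = 46.59 N).

N ≈ 108 N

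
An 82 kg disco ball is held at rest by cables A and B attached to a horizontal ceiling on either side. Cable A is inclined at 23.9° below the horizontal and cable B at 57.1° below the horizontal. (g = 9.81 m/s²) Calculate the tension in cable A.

T_A ≈ 442 N

Weight W = 82 × 9.81 = 804.4 N acts straight down.
Horizontal: T_A cos 23.9° = T_B cos 57.1°  →  T_B = 1.683 T_A.
Vertical: T_A sin 23.9° + T_B sin 57.1° = 804.4.
Substituting the horizontal relation into the vertical equation gives 1.818 T_A = 804.4, so T_A = 442.4 N.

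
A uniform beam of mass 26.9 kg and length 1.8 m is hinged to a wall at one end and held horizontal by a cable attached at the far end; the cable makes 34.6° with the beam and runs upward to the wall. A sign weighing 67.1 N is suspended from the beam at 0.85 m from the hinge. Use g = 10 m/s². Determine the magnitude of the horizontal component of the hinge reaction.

Take torques about the hinge: T sin 34.6° · 1.8 = 26.9×10×0.9 + 67.1×0.85 = 299.13 N·m.
So T = 299.13 / (0.5678 × 1.8) = 292.66 N.
ΣF_x = 0: H_x = T cos 34.6° = 240.9 N.

H_x ≈ 241 N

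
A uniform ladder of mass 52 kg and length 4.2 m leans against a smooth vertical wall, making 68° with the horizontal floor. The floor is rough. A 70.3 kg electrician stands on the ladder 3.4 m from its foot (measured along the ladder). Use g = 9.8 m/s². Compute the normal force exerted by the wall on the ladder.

N_wall ≈ 328 N

Torques about the foot: N_wall · 4.2 sin 68° = 52×9.8×2.1 cos 68° + 70.3×9.8×3.4 cos 68° → N_wall = 328.28 N.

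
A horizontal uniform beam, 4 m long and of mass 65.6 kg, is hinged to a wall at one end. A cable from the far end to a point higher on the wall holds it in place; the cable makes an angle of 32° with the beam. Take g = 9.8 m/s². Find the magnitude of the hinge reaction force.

Take torques about the hinge: T sin 32° · 4 = 65.6×9.8×2 = 1285.8 N·m.
So T = 1285.8 / (0.5299 × 4) = 606.58 N.
ΣF_x = 0: H_x = T cos 32° = 514.41 N.
ΣF_y = 0: H_y = (65.6×9.8) − T sin 32° = 642.88 − 321.44 = 321.44 N.
|H| = √(H_x² + H_y²) = √((514.41)² + (321.44)²) = 606.58 N.

|H| ≈ 607 N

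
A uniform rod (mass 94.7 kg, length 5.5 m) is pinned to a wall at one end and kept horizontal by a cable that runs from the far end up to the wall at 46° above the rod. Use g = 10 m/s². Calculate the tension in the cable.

T ≈ 658 N

Take torques about the hinge: T sin 46° · 5.5 = 94.7×10×2.75 = 2604.2 N·m.
So T = 2604.2 / (0.7193 × 5.5) = 658.24 N.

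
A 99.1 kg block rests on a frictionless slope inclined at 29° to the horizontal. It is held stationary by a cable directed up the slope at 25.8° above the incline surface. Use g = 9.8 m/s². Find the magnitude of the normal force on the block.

N ≈ 622 N

Take axes along and perpendicular to the incline. Weight components: W sin 29° = 470.8 N down-slope, W cos 29° = 849.4 N into the surface.
Along incline: T cos 25.8° = W sin 29° → T = 523 N.
Perpendicular: N = W cos 29° − T sin 25.8° = 621.8 N.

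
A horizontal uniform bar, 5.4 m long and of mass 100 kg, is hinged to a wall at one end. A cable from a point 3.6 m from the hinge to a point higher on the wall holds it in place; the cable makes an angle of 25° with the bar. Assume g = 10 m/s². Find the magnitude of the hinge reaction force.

|H| ≈ 1630 N

Take torques about the hinge: T sin 25° · 3.6 = 100×10×2.7 = 2700 N·m.
So T = 2700 / (0.4226 × 3.6) = 1774.7 N.
ΣF_x = 0: H_x = T cos 25° = 1608.4 N.
ΣF_y = 0: H_y = (100×10) − T sin 25° = 1000 − 750 = 250 N.
|H| = √(H_x² + H_y²) = √((1608.4)² + (250)²) = 1627.7 N.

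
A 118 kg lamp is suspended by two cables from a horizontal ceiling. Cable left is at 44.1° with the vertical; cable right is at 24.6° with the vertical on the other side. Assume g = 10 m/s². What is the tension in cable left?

T_left ≈ 527 N

Angles from the horizontal: cable left is 90° − 44.1° = 45.9°, cable right is 90° − 24.6° = 65.4°.
Weight W = 118 × 10 = 1180 N acts straight down.
Horizontal: T_left cos 45.9° = T_right cos 65.4°  →  T_right = 1.672 T_left.
Vertical: T_left sin 45.9° + T_right sin 65.4° = 1180.
Substituting the horizontal relation into the vertical equation gives 2.238 T_left = 1180, so T_left = 527.2 N.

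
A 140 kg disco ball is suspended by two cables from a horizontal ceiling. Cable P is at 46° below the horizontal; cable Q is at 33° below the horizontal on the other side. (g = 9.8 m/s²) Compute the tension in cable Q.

Weight W = 140 × 9.8 = 1372 N acts straight down.
Horizontal: T_P cos 46° = T_Q cos 33°  →  T_P = 1.207 T_Q.
Vertical: T_P sin 46° + T_Q sin 33° = 1372.
Substituting the horizontal relation into the vertical equation gives 1.413 T_Q = 1372, so T_Q = 970.9 N.

T_Q ≈ 971 N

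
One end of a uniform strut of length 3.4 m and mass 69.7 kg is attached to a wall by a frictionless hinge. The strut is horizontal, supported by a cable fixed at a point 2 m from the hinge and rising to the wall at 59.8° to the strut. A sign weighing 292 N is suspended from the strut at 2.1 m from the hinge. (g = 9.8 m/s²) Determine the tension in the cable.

Take torques about the hinge: T sin 59.8° · 2 = 69.7×9.8×1.7 + 292×2.1 = 1774.4 N·m.
So T = 1774.4 / (0.8643 × 2) = 1026.5 N.

T ≈ 1030 N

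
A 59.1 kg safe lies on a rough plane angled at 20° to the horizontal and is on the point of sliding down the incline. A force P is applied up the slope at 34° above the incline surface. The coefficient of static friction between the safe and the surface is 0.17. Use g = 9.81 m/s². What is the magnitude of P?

P ≈ 144 N

On the verge of sliding down the incline, friction equals μN and acts up the slope.
Perpendicular: N + P sin 34° = W cos 20° = 544.8 N.
Along incline: P cos 34° + μN = W sin 20° with W sin 20° = 198.3 N.
Solving the pair for P and N: P = 144 N, N = 464.3 N (and f = μN = 78.93 N).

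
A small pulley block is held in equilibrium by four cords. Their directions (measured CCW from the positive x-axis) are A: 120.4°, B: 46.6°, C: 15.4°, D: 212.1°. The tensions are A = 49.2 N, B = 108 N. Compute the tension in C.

T_C ≈ 265 N

Resolve: ΣF_x = 49.2 cos 120.4° + 108 cos 46.6° + T_C cos 15.4° + T_D cos 212.1° = 0.
        ΣF_y = 49.2 sin 120.4° + 108 sin 46.6° + T_C sin 15.4° + T_D sin 212.1° = 0.
The known terms sum to (49.31, 120.9) N, so 0.9641 T_C − 0.8471 T_D = -49.31 and 0.2656 T_C − 0.5314 T_D = -120.9.
Solving simultaneously: T_C = 265.2 N, T_D = 360.1 N.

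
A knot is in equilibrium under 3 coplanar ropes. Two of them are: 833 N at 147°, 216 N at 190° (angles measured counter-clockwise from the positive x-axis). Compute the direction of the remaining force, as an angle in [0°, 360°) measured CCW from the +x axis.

Sum the known components: ΣF_x = -911.3 N, ΣF_y = 416.2 N.
For equilibrium the remaining force must supply (−ΣF_x, −ΣF_y) = (911.3, -416.2) N.
Magnitude = √((911.3)² + (-416.2)²) = 1002 N; direction = atan2(-416.2, 911.3) = 335.5°.

θ ≈ 335°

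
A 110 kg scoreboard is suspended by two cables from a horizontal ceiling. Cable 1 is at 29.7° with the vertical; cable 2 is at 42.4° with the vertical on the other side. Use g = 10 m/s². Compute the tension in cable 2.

T_2 ≈ 573 N

Angles from the horizontal: cable 1 is 90° − 29.7° = 60.3°, cable 2 is 90° − 42.4° = 47.6°.
Weight W = 110 × 10 = 1100 N acts straight down.
Horizontal: T_1 cos 60.3° = T_2 cos 47.6°  →  T_1 = 1.361 T_2.
Vertical: T_1 sin 60.3° + T_2 sin 47.6° = 1100.
Substituting the horizontal relation into the vertical equation gives 1.921 T_2 = 1100, so T_2 = 572.7 N.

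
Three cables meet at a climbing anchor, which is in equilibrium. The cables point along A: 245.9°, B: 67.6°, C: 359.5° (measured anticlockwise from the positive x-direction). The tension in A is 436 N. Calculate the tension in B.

Resolve: ΣF_x = 436 cos 245.9° + T_B cos 67.6° + T_C cos 359.5° = 0.
        ΣF_y = 436 sin 245.9° + T_B sin 67.6° + T_C sin 359.5° = 0.
The known terms sum to (-178, -398) N, so 0.3811 T_B + 1.0000 T_C = 178 and 0.9245 T_B − 0.0087 T_C = 398.
Solving simultaneously: T_B = 430.6 N, T_C = 13.94 N.

T_B ≈ 431 N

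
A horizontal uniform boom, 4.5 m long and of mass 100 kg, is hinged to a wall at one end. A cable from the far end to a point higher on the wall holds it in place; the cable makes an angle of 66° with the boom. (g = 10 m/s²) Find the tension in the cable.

T ≈ 547 N

Take torques about the hinge: T sin 66° · 4.5 = 100×10×2.25 = 2250 N·m.
So T = 2250 / (0.9135 × 4.5) = 547.32 N.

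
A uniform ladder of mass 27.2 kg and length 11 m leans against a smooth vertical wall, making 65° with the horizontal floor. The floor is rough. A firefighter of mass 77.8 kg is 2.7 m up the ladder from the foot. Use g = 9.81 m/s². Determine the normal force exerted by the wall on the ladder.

Torques about the foot: N_wall · 11 sin 65° = 27.2×9.81×5.5 cos 65° + 77.8×9.81×2.7 cos 65° → N_wall = 149.57 N.

N_wall ≈ 150 N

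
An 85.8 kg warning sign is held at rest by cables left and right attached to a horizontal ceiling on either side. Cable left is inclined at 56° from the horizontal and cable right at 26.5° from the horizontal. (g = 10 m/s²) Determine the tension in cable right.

T_right ≈ 484 N

Weight W = 85.8 × 10 = 858 N acts straight down.
Horizontal: T_left cos 56° = T_right cos 26.5°  →  T_left = 1.6 T_right.
Vertical: T_left sin 56° + T_right sin 26.5° = 858.
Substituting the horizontal relation into the vertical equation gives 1.773 T_right = 858, so T_right = 483.9 N.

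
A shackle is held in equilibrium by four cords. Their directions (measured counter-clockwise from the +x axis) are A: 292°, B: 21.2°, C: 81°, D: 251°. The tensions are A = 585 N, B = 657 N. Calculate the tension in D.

Resolve: ΣF_x = 585 cos 292° + 657 cos 21.2° + T_C cos 81° + T_D cos 251° = 0.
        ΣF_y = 585 sin 292° + 657 sin 21.2° + T_C sin 81° + T_D sin 251° = 0.
The known terms sum to (831.7, -304.8) N, so 0.1564 T_C − 0.3256 T_D = -831.7 and 0.9877 T_C − 0.9455 T_D = 304.8.
Solving simultaneously: T_C = 5100 N, T_D = 5005 N.

T_D ≈ 5010 N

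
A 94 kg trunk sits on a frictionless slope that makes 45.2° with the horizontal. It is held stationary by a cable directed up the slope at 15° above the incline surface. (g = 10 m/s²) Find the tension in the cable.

T ≈ 691 N

Take axes along and perpendicular to the incline. Weight components: W sin 45.2° = 667 N down-slope, W cos 45.2° = 662.4 N into the surface.
Along incline: T cos 15° = W sin 45.2° → T = 690.5 N.
Perpendicular: N = W cos 45.2° − T sin 15° = 483.6 N.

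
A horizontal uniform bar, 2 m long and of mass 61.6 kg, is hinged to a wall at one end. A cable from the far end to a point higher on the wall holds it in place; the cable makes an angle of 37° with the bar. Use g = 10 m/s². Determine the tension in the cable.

Take torques about the hinge: T sin 37° · 2 = 61.6×10×1 = 616 N·m.
So T = 616 / (0.6018 × 2) = 511.79 N.

T ≈ 512 N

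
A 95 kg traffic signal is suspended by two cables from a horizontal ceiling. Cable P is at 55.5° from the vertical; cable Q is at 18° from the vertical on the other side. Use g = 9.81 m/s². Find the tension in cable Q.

T_Q ≈ 801 N

Angles from the horizontal: cable P is 90° − 55.5° = 34.5°, cable Q is 90° − 18° = 72°.
Weight W = 95 × 9.81 = 932 N acts straight down.
Horizontal: T_P cos 34.5° = T_Q cos 72°  →  T_P = 0.375 T_Q.
Vertical: T_P sin 34.5° + T_Q sin 72° = 932.
Substituting the horizontal relation into the vertical equation gives 1.163 T_Q = 932, so T_Q = 801 N.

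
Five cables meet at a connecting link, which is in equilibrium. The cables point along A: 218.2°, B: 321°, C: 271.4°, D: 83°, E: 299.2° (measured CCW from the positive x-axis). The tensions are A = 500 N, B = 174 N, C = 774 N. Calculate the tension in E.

T_E ≈ 155 N

Resolve: ΣF_x = 500 cos 218.2° + 174 cos 321° + 774 cos 271.4° + T_D cos 83° + T_E cos 299.2° = 0.
        ΣF_y = 500 sin 218.2° + 174 sin 321° + 774 sin 271.4° + T_D sin 83° + T_E sin 299.2° = 0.
The known terms sum to (-238.8, -1192) N, so 0.1219 T_D + 0.4879 T_E = 238.8 and 0.9925 T_D − 0.8729 T_E = 1192.
Solving simultaneously: T_D = 1338 N, T_E = 155.2 N.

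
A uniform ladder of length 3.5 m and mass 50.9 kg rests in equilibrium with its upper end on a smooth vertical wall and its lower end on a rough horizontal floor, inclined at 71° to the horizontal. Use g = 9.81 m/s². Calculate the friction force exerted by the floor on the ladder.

Torques about the foot: N_wall · 3.5 sin 71° = 50.9×9.81×1.75 cos 71° → N_wall = 85.966 N.
ΣF_x = 0: f_floor = N_wall = 85.966 N.

f ≈ 86 N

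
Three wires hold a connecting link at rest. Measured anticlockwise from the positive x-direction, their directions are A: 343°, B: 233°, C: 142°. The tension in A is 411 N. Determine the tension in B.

T_B ≈ 147 N

Resolve: ΣF_x = 411 cos 343° + T_B cos 233° + T_C cos 142° = 0.
        ΣF_y = 411 sin 343° + T_B sin 233° + T_C sin 142° = 0.
The known terms sum to (393, -120.2) N, so -0.6018 T_B − 0.7880 T_C = -393 and -0.7986 T_B + 0.6157 T_C = 120.2.
Solving simultaneously: T_B = 147.3 N, T_C = 386.3 N.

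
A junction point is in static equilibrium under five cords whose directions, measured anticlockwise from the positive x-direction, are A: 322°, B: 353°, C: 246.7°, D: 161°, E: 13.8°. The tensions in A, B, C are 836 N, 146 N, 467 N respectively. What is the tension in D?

T_D ≈ 2000 N

Resolve: ΣF_x = 836 cos 322° + 146 cos 353° + 467 cos 246.7° + T_D cos 161° + T_E cos 13.8° = 0.
        ΣF_y = 836 sin 322° + 146 sin 353° + 467 sin 246.7° + T_D sin 161° + T_E sin 13.8° = 0.
The known terms sum to (619, -961.4) N, so -0.9455 T_D + 0.9711 T_E = -619 and 0.3256 T_D + 0.2385 T_E = 961.4.
Solving simultaneously: T_D = 1996 N, T_E = 1306 N.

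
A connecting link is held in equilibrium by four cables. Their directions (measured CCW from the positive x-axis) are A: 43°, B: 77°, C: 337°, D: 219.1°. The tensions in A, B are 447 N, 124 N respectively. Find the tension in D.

Resolve: ΣF_x = 447 cos 43° + 124 cos 77° + T_C cos 337° + T_D cos 219.1° = 0.
        ΣF_y = 447 sin 43° + 124 sin 77° + T_C sin 337° + T_D sin 219.1° = 0.
The known terms sum to (354.8, 425.7) N, so 0.9205 T_C − 0.7760 T_D = -354.8 and -0.3907 T_C − 0.6307 T_D = -425.7.
Solving simultaneously: T_C = 120.6 N, T_D = 600.2 N.

T_D ≈ 600 N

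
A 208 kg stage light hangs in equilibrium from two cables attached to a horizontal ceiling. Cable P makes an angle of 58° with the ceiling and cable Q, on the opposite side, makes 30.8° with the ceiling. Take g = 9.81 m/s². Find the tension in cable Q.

Weight W = 208 × 9.81 = 2040 N acts straight down.
Horizontal: T_P cos 58° = T_Q cos 30.8°  →  T_P = 1.621 T_Q.
Vertical: T_P sin 58° + T_Q sin 30.8° = 2040.
Substituting the horizontal relation into the vertical equation gives 1.887 T_Q = 2040, so T_Q = 1082 N.

T_Q ≈ 1080 N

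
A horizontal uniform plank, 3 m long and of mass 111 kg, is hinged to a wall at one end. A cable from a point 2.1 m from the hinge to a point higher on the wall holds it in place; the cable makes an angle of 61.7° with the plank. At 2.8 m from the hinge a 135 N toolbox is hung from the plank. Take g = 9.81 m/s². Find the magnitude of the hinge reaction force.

Take torques about the hinge: T sin 61.7° · 2.1 = 111×9.81×1.5 + 135×2.8 = 2011.4 N·m.
So T = 2011.4 / (0.8805 × 2.1) = 1087.8 N.
ΣF_x = 0: H_x = T cos 61.7° = 515.72 N.
ΣF_y = 0: H_y = (111×9.81 + 135) − T sin 61.7° = 1223.9 − 957.79 = 266.12 N.
|H| = √(H_x² + H_y²) = √((515.72)² + (266.12)²) = 580.33 N.

|H| ≈ 580 N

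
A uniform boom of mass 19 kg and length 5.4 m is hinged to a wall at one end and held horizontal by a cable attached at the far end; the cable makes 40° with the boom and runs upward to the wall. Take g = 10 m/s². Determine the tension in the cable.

Take torques about the hinge: T sin 40° · 5.4 = 19×10×2.7 = 513 N·m.
So T = 513 / (0.6428 × 5.4) = 147.79 N.

T ≈ 148 N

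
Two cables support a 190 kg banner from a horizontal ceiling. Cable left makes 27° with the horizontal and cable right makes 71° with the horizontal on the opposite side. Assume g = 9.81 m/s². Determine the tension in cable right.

Weight W = 190 × 9.81 = 1864 N acts straight down.
Horizontal: T_left cos 27° = T_right cos 71°  →  T_left = 0.3654 T_right.
Vertical: T_left sin 27° + T_right sin 71° = 1864.
Substituting the horizontal relation into the vertical equation gives 1.111 T_right = 1864, so T_right = 1677 N.

T_right ≈ 1680 N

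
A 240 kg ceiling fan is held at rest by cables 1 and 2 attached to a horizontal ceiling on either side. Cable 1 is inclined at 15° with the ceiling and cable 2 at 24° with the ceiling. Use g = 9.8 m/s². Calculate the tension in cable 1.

T_1 ≈ 3410 N

Weight W = 240 × 9.8 = 2352 N acts straight down.
Horizontal: T_1 cos 15° = T_2 cos 24°  →  T_2 = 1.057 T_1.
Vertical: T_1 sin 15° + T_2 sin 24° = 2352.
Substituting the horizontal relation into the vertical equation gives 0.6889 T_1 = 2352, so T_1 = 3414 N.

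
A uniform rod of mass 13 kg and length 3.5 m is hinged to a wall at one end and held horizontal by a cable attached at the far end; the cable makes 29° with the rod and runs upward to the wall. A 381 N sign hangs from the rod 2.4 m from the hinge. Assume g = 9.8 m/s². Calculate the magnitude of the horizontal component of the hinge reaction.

H_x ≈ 586 N

Take torques about the hinge: T sin 29° · 3.5 = 13×9.8×1.75 + 381×2.4 = 1137.3 N·m.
So T = 1137.3 / (0.4848 × 3.5) = 670.28 N.
ΣF_x = 0: H_x = T cos 29° = 586.24 N.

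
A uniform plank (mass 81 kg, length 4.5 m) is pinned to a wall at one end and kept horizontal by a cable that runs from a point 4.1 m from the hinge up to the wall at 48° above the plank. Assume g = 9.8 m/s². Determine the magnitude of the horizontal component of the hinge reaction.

H_x ≈ 392 N

Take torques about the hinge: T sin 48° · 4.1 = 81×9.8×2.25 = 1786.1 N·m.
So T = 1786.1 / (0.7431 × 4.1) = 586.19 N.
ΣF_x = 0: H_x = T cos 48° = 392.24 N.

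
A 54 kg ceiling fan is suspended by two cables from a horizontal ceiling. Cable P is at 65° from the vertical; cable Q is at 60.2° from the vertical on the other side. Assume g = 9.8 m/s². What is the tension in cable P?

Angles from the horizontal: cable P is 90° − 65° = 25°, cable Q is 90° − 60.2° = 29.8°.
Weight W = 54 × 9.8 = 529.2 N acts straight down.
Horizontal: T_P cos 25° = T_Q cos 29.8°  →  T_Q = 1.044 T_P.
Vertical: T_P sin 25° + T_Q sin 29.8° = 529.2.
Substituting the horizontal relation into the vertical equation gives 0.9417 T_P = 529.2, so T_P = 562 N.

T_P ≈ 562 N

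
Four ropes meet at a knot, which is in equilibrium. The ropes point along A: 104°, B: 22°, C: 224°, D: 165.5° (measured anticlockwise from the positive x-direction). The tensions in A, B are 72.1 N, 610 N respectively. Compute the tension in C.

Resolve: ΣF_x = 72.1 cos 104° + 610 cos 22° + T_C cos 224° + T_D cos 165.5° = 0.
        ΣF_y = 72.1 sin 104° + 610 sin 22° + T_C sin 224° + T_D sin 165.5° = 0.
The known terms sum to (548.1, 298.5) N, so -0.7193 T_C − 0.9681 T_D = -548.1 and -0.6947 T_C + 0.2504 T_D = -298.5.
Solving simultaneously: T_C = 499.9 N, T_D = 194.8 N.

T_C ≈ 500 N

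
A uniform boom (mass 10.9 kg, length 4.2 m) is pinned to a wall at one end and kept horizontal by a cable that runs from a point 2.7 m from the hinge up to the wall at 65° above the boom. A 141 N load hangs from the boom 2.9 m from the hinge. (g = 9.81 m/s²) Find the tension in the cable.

Take torques about the hinge: T sin 65° · 2.7 = 10.9×9.81×2.1 + 141×2.9 = 633.45 N·m.
So T = 633.45 / (0.9063 × 2.7) = 258.87 N.

T ≈ 259 N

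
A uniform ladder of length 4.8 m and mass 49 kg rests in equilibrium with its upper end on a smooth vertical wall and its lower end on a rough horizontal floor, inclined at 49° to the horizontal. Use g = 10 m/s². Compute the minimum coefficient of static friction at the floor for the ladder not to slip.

μ_min ≈ 0.435

ΣF_y = 0: N_floor = 49×10 = 490 N.
Torques about the foot: N_wall · 4.8 sin 49° = 49×10×2.4 cos 49° → N_wall = 212.98 N.
ΣF_x = 0: f_floor = N_wall = 212.98 N.
μ_min = f_floor / N_floor = 212.98 / 490 = 0.4346.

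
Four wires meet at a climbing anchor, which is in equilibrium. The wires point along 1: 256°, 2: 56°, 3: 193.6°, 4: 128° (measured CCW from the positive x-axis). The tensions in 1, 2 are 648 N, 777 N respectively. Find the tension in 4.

T_4 ≈ 55.3 N

Resolve: ΣF_x = 648 cos 256° + 777 cos 56° + T_3 cos 193.6° + T_4 cos 128° = 0.
        ΣF_y = 648 sin 256° + 777 sin 56° + T_3 sin 193.6° + T_4 sin 128° = 0.
The known terms sum to (277.7, 15.41) N, so -0.9720 T_3 − 0.6157 T_4 = -277.7 and -0.2351 T_3 + 0.7880 T_4 = -15.41.
Solving simultaneously: T_3 = 250.7 N, T_4 = 55.26 N.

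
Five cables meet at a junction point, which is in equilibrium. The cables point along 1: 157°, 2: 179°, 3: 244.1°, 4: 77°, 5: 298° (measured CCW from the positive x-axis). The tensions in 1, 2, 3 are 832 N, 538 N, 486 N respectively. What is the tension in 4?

T_4 ≈ 2110 N

Resolve: ΣF_x = 832 cos 157° + 538 cos 179° + 486 cos 244.1° + T_4 cos 77° + T_5 cos 298° = 0.
        ΣF_y = 832 sin 157° + 538 sin 179° + 486 sin 244.1° + T_4 sin 77° + T_5 sin 298° = 0.
The known terms sum to (-1516, -102.7) N, so 0.2250 T_4 + 0.4695 T_5 = 1516 and 0.9744 T_4 − 0.8829 T_5 = 102.7.
Solving simultaneously: T_4 = 2114 N, T_5 = 2216 N.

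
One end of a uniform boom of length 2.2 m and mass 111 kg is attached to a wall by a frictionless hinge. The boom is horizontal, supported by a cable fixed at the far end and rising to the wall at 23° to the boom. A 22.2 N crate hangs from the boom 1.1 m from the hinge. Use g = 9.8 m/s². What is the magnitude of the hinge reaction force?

Take torques about the hinge: T sin 23° · 2.2 = 111×9.8×1.1 + 22.2×1.1 = 1221 N·m.
So T = 1221 / (0.3907 × 2.2) = 1420.4 N.
ΣF_x = 0: H_x = T cos 23° = 1307.5 N.
ΣF_y = 0: H_y = (111×9.8 + 22.2) − T sin 23° = 1110 − 555 = 555 N.
|H| = √(H_x² + H_y²) = √((1307.5)² + (555)²) = 1420.4 N.

|H| ≈ 1420 N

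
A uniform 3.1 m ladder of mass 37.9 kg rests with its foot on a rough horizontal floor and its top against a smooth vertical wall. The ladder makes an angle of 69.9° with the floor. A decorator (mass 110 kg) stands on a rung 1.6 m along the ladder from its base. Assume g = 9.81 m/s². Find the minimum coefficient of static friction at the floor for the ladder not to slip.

ΣF_y = 0: N_floor = 37.9×9.81 + 110×9.81 = 1450.9 N.
Torques about the foot: N_wall · 3.1 sin 69.9° = 37.9×9.81×1.55 cos 69.9° + 110×9.81×1.6 cos 69.9° → N_wall = 271.85 N.
ΣF_x = 0: f_floor = N_wall = 271.85 N.
μ_min = f_floor / N_floor = 271.85 / 1450.9 = 0.1874.

μ_min ≈ 0.187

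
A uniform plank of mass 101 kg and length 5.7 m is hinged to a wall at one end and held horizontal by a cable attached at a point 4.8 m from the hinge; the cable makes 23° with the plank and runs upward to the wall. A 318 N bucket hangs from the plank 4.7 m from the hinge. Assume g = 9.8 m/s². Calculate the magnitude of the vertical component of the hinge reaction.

|H_y| ≈ 409 N

Take torques about the hinge: T sin 23° · 4.8 = 101×9.8×2.85 + 318×4.7 = 4315.5 N·m.
So T = 4315.5 / (0.3907 × 4.8) = 2301 N.
ΣF_y = 0: H_y = (101×9.8 + 318) − T sin 23° = 1307.8 − 899.07 = 408.73 N.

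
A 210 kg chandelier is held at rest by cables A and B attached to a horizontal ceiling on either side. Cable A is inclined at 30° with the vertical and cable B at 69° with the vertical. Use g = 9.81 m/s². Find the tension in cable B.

Angles from the horizontal: cable A is 90° − 30° = 60°, cable B is 90° − 69° = 21°.
Weight W = 210 × 9.81 = 2060 N acts straight down.
Horizontal: T_A cos 60° = T_B cos 21°  →  T_A = 1.867 T_B.
Vertical: T_A sin 60° + T_B sin 21° = 2060.
Substituting the horizontal relation into the vertical equation gives 1.975 T_B = 2060, so T_B = 1043 N.

T_B ≈ 1040 N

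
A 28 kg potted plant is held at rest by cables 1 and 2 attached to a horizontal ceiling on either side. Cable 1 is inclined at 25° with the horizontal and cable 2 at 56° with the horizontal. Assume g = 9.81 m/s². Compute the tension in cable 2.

Weight W = 28 × 9.81 = 274.7 N acts straight down.
Horizontal: T_1 cos 25° = T_2 cos 56°  →  T_1 = 0.617 T_2.
Vertical: T_1 sin 25° + T_2 sin 56° = 274.7.
Substituting the horizontal relation into the vertical equation gives 1.09 T_2 = 274.7, so T_2 = 252 N.

T_2 ≈ 252 N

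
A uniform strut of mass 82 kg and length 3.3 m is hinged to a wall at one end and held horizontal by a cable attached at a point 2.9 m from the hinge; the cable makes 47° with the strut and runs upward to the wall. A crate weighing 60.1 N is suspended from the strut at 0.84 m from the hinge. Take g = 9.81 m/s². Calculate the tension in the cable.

T ≈ 650 N

Take torques about the hinge: T sin 47° · 2.9 = 82×9.81×1.65 + 60.1×0.84 = 1377.8 N·m.
So T = 1377.8 / (0.7314 × 2.9) = 649.61 N.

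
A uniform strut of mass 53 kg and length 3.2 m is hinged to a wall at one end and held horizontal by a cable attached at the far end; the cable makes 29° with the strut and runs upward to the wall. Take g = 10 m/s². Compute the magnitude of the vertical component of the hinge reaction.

|H_y| ≈ 265 N

Take torques about the hinge: T sin 29° · 3.2 = 53×10×1.6 = 848 N·m.
So T = 848 / (0.4848 × 3.2) = 546.61 N.
ΣF_y = 0: H_y = (53×10) − T sin 29° = 530 − 265 = 265 N.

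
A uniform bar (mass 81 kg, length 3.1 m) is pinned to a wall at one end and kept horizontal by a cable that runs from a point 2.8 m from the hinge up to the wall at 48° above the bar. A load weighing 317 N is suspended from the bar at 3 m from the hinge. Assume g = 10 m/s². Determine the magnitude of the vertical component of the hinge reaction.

|H_y| ≈ 339 N

Take torques about the hinge: T sin 48° · 2.8 = 81×10×1.55 + 317×3 = 2206.5 N·m.
So T = 2206.5 / (0.7431 × 2.8) = 1060.4 N.
ΣF_y = 0: H_y = (81×10 + 317) − T sin 48° = 1127 − 788.04 = 338.96 N.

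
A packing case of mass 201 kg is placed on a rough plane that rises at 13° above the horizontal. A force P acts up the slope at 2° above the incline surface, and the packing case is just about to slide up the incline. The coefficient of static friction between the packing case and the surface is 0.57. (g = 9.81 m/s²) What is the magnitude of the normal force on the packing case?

N ≈ 1870 N

On the verge of sliding up the incline, friction equals μN and acts down the slope.
Perpendicular: N + P sin 2° = W cos 13° = 1921 N.
Along incline: P cos 2° = W sin 13° + μN  with W sin 13° = 443.6 N.
Solving the pair for P and N: P = 1510 N, N = 1869 N (and f = μN = 1065 N).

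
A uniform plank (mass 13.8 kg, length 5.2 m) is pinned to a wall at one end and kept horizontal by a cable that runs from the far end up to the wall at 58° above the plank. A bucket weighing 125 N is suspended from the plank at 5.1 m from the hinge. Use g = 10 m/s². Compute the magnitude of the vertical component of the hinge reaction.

|H_y| ≈ 71.4 N

Take torques about the hinge: T sin 58° · 5.2 = 13.8×10×2.6 + 125×5.1 = 996.3 N·m.
So T = 996.3 / (0.8480 × 5.2) = 225.93 N.
ΣF_y = 0: H_y = (13.8×10 + 125) − T sin 58° = 263 − 191.6 = 71.404 N.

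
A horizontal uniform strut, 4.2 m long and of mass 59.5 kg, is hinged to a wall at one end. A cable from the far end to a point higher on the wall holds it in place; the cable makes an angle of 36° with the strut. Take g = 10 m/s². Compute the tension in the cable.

Take torques about the hinge: T sin 36° · 4.2 = 59.5×10×2.1 = 1249.5 N·m.
So T = 1249.5 / (0.5878 × 4.2) = 506.14 N.

T ≈ 506 N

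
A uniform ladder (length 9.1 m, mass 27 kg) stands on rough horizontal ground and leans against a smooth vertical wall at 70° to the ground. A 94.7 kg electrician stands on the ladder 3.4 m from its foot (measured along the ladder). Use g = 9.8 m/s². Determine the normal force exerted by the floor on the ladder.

ΣF_y = 0: N_floor = 27×9.8 + 94.7×9.8 = 1192.7 N.

N_floor ≈ 1190 N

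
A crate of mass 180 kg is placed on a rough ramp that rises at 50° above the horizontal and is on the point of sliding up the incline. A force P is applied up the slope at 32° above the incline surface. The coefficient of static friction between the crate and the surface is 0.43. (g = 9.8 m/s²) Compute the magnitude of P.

P ≈ 1710 N

On the verge of sliding up the incline, friction equals μN and acts down the slope.
Perpendicular: N + P sin 32° = W cos 50° = 1134 N.
Along incline: P cos 32° = W sin 50° + μN  with W sin 50° = 1351 N.
Solving the pair for P and N: P = 1709 N, N = 228.2 N (and f = μN = 98.12 N).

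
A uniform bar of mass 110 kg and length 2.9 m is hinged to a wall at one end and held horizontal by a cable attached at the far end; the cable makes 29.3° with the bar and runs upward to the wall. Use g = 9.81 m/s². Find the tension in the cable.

Take torques about the hinge: T sin 29.3° · 2.9 = 110×9.81×1.45 = 1564.7 N·m.
So T = 1564.7 / (0.4894 × 2.9) = 1102.5 N.

T ≈ 1100 N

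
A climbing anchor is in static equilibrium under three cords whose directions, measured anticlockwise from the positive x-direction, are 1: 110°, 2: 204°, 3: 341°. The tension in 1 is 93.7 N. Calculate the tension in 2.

T_2 ≈ 107 N

Resolve: ΣF_x = 93.7 cos 110° + T_2 cos 204° + T_3 cos 341° = 0.
        ΣF_y = 93.7 sin 110° + T_2 sin 204° + T_3 sin 341° = 0.
The known terms sum to (-32.05, 88.05) N, so -0.9135 T_2 + 0.9455 T_3 = 32.05 and -0.4067 T_2 − 0.3256 T_3 = -88.05.
Solving simultaneously: T_2 = 106.8 N, T_3 = 137.1 N.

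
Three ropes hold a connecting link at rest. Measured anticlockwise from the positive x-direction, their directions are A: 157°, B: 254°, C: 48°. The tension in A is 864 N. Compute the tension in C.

Resolve: ΣF_x = 864 cos 157° + T_B cos 254° + T_C cos 48° = 0.
        ΣF_y = 864 sin 157° + T_B sin 254° + T_C sin 48° = 0.
The known terms sum to (-795.3, 337.6) N, so -0.2756 T_B + 0.6691 T_C = 795.3 and -0.9613 T_B + 0.7431 T_C = -337.6.
Solving simultaneously: T_B = 1864 N, T_C = 1956 N.

T_C ≈ 1960 N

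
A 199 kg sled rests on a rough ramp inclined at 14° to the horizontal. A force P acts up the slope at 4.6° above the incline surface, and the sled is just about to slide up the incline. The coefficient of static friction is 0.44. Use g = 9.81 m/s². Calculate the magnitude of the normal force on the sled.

N ≈ 1790 N

On the verge of sliding up the incline, friction equals μN and acts down the slope.
Perpendicular: N + P sin 4.6° = W cos 14° = 1894 N.
Along incline: P cos 4.6° = W sin 14° + μN  with W sin 14° = 472.3 N.
Solving the pair for P and N: P = 1265 N, N = 1793 N (and f = μN = 788.8 N).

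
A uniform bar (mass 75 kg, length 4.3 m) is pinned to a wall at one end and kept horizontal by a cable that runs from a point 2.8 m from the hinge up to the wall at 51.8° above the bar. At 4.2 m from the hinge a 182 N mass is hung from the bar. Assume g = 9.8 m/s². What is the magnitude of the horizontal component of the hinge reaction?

Take torques about the hinge: T sin 51.8° · 2.8 = 75×9.8×2.15 + 182×4.2 = 2344.7 N·m.
So T = 2344.7 / (0.7859 × 2.8) = 1065.6 N.
ΣF_x = 0: H_x = T cos 51.8° = 658.95 N.

H_x ≈ 659 N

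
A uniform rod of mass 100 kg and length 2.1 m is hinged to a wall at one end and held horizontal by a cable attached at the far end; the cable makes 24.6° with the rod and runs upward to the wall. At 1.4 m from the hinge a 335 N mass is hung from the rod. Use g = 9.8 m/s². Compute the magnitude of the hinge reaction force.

Take torques about the hinge: T sin 24.6° · 2.1 = 100×9.8×1.05 + 335×1.4 = 1498 N·m.
So T = 1498 / (0.4163 × 2.1) = 1713.6 N.
ΣF_x = 0: H_x = T cos 24.6° = 1558.1 N.
ΣF_y = 0: H_y = (100×9.8 + 335) − T sin 24.6° = 1315 − 713.33 = 601.67 N.
|H| = √(H_x² + H_y²) = √((1558.1)² + (601.67)²) = 1670.2 N.

|H| ≈ 1670 N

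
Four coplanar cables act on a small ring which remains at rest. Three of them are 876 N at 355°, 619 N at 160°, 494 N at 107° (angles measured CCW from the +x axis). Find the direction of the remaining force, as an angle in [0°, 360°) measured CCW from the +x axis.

θ ≈ 256°

Sum the known components: ΣF_x = 146.6 N, ΣF_y = 607.8 N.
For equilibrium the remaining force must supply (−ΣF_x, −ΣF_y) = (-146.6, -607.8) N.
Magnitude = √((-146.6)² + (-607.8)²) = 625.2 N; direction = atan2(-607.8, -146.6) = 256.4°.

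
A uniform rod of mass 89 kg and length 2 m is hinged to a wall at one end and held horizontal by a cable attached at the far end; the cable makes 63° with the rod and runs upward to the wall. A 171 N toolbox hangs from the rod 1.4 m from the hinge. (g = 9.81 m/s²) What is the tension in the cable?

Take torques about the hinge: T sin 63° · 2 = 89×9.81×1 + 171×1.4 = 1112.5 N·m.
So T = 1112.5 / (0.8910 × 2) = 624.29 N.

T ≈ 624 N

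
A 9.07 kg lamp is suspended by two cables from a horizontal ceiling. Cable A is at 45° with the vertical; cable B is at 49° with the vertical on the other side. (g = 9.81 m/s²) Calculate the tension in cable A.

T_A ≈ 67.3 N

Angles from the horizontal: cable A is 90° − 45° = 45°, cable B is 90° − 49° = 41°.
Weight W = 9.07 × 9.81 = 88.98 N acts straight down.
Horizontal: T_A cos 45° = T_B cos 41°  →  T_B = 0.9369 T_A.
Vertical: T_A sin 45° + T_B sin 41° = 88.98.
Substituting the horizontal relation into the vertical equation gives 1.322 T_A = 88.98, so T_A = 67.32 N.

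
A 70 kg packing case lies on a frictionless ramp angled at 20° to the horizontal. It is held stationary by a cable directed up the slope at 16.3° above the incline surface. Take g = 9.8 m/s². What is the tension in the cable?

T ≈ 244 N

Take axes along and perpendicular to the incline. Weight components: W sin 20° = 234.6 N down-slope, W cos 20° = 644.6 N into the surface.
Along incline: T cos 16.3° = W sin 20° → T = 244.5 N.
Perpendicular: N = W cos 20° − T sin 16.3° = 576 N.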